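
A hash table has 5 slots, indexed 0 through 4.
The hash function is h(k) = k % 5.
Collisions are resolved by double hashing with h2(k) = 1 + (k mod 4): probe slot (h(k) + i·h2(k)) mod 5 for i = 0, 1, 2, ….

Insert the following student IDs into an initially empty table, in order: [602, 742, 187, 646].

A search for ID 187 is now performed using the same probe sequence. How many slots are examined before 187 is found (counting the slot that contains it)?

2

Insert 602: h=2, slot 2 empty → index 2.
Insert 742: h=2, h2=3, slot 2 occupied → index 0.
Insert 187: h=2, h2=4, slot 2 occupied → index 1.
Insert 646: h=1, h2=3, slot 1 occupied → index 4.
Table: [742, 187, 602, ., 646]
Lookup 187: h=2, h2=4, probe 2,1 → found at 1.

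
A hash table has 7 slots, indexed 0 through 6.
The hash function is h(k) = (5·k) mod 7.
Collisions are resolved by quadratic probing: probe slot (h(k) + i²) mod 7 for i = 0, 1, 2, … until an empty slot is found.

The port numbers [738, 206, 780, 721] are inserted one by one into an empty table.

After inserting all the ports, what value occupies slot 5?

780

738: h=1 → slot 1
206: h=1, probe 1,2 → slot 2
780: h=1, probe 1,2,5 → slot 5
721: h=0 → slot 0
Table: [721, 738, 206, ∅, ∅, 780, ∅]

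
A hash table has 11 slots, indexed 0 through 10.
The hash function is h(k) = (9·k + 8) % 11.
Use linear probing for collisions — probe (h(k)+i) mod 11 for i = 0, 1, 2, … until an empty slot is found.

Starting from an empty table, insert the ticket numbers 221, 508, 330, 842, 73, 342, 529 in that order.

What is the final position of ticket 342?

221: h=6 -> slot 6
508: h=4 -> slot 4
330: h=8 -> slot 8
842: h=7 -> slot 7
73: h=5 -> slot 5
342: h=6, probe 6,7,8,9 -> slot 9
529: h=6, probe 6,7,8,9,10 -> slot 10
Table: [., ., ., ., 508, 73, 221, 842, 330, 342, 529]

9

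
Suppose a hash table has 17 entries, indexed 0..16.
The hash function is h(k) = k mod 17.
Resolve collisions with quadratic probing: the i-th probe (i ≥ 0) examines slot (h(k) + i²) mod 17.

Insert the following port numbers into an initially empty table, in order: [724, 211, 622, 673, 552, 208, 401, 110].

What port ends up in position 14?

673

Insert 724: h=10, slot 10 empty => index 10.
Insert 211: h=7, slot 7 empty => index 7.
Insert 622: h=10, slot 10 occupied => index 11.
Insert 673: h=10, slots 10,11 occupied => index 14.
Insert 552: h=8, slot 8 empty => index 8.
Insert 208: h=4, slot 4 empty => index 4.
Insert 401: h=10, slots 10,11,14 occupied => index 2.
Insert 110: h=8, slot 8 occupied => index 9.
Table: [∅, ∅, 401, ∅, 208, ∅, ∅, 211, 552, 110, 724, 622, ∅, ∅, 673, ∅, ∅]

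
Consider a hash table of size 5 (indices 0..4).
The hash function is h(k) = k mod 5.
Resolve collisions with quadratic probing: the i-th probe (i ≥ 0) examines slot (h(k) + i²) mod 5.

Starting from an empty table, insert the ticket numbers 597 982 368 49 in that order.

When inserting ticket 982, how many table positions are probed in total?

2

597 hashes to 2; slot 2 is free → place at 2.
982 hashes to 2; 2 taken → place at 3.
368 hashes to 3; 3 taken → place at 4.
49 hashes to 4; 4 taken → place at 0.
Table: [49, -, 597, 982, 368]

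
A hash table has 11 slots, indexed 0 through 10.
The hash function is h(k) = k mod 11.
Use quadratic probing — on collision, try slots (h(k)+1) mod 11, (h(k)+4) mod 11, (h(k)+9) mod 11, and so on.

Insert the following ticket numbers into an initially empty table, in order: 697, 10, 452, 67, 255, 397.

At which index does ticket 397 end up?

697: h=4 -> slot 4
10: h=10 -> slot 10
452: h=1 -> slot 1
67: h=1, probe 1,2 -> slot 2
255: h=2, probe 2,3 -> slot 3
397: h=1, probe 1,2,5 -> slot 5
Table: [∅, 452, 67, 255, 697, 397, ∅, ∅, ∅, ∅, 10]

5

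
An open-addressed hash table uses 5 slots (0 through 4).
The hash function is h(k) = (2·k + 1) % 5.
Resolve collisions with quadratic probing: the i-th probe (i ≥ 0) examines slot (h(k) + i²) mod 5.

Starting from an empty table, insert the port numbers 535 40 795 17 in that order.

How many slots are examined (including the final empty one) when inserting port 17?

3

535 hashes to 1; slot 1 is free => place at 1.
40 hashes to 1; 1 taken => place at 2.
795 hashes to 1; 1,2 taken => place at 0.
17 hashes to 0; 0,1 taken => place at 4.
Table: [795, 535, 40, -, 17]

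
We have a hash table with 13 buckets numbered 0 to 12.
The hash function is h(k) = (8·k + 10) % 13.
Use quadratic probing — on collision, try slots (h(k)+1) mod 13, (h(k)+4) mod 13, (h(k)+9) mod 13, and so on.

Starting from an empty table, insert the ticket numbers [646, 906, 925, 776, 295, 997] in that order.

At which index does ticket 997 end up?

3

Insert 646: h=4, slot 4 empty => index 4.
Insert 906: h=4, slot 4 occupied => index 5.
Insert 925: h=0, slot 0 empty => index 0.
Insert 776: h=4, slots 4,5 occupied => index 8.
Insert 295: h=4, slots 4,5,8,0 occupied => index 7.
Insert 997: h=4, slots 4,5,8,0,7 occupied => index 3.
Table: [925, _, _, 997, 646, 906, _, 295, 776, _, _, _, _]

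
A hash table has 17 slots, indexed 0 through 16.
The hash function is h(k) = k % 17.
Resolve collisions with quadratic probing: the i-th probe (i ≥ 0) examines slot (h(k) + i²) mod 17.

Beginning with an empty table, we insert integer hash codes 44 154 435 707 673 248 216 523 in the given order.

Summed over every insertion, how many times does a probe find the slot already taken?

10

Insert 44: h=10, slot 10 empty => index 10.
Insert 154: h=1, slot 1 empty => index 1.
Insert 435: h=10, slot 10 occupied => index 11.
Insert 707: h=10, slots 10,11 occupied => index 14.
Insert 673: h=10, slots 10,11,14 occupied => index 2.
Insert 248: h=10, slots 10,11,14,2 occupied => index 9.
Insert 216: h=12, slot 12 empty => index 12.
Insert 523: h=13, slot 13 empty => index 13.
Table: [-, 154, 673, -, -, -, -, -, -, 248, 44, 435, 216, 523, 707, -, -]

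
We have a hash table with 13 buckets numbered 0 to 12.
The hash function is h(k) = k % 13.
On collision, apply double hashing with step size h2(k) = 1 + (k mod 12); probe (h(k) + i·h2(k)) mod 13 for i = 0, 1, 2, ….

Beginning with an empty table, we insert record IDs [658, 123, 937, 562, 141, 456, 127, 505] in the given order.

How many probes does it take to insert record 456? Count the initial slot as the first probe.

658: h=8 => slot 8
123: h=6 => slot 6
937: h=1 => slot 1
562: h=3 => slot 3
141: h=11 => slot 11
456: h=1, h2=1, probe 1,2 => slot 2
127: h=10 => slot 10
505: h=11, h2=2, probe 11,0 => slot 0
Table: [505, 937, 456, 562, _, _, 123, _, 658, _, 127, 141, _]

2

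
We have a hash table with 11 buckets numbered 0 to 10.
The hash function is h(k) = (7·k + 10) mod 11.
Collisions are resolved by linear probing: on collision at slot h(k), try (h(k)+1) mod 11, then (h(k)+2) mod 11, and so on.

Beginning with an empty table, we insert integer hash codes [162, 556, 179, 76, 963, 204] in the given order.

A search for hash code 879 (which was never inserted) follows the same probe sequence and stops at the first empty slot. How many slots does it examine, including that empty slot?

162: h=0 -> slot 0
556: h=8 -> slot 8
179: h=9 -> slot 9
76: h=3 -> slot 3
963: h=8, probe 8,9,10 -> slot 10
204: h=8, probe 8,9,10,0,1 -> slot 1
Table: [162, 204, ., 76, ., ., ., ., 556, 179, 963]
Lookup 879: h=3, probe 3,4 → slot 4 empty, not found.

2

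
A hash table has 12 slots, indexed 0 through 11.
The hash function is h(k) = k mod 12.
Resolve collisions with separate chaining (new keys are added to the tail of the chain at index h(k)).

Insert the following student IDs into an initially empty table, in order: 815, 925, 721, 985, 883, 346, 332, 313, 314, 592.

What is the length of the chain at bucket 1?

4

815 -> bucket 11
925 -> bucket 1
721 -> bucket 1 (collision)
985 -> bucket 1 (collision)
883 -> bucket 7
346 -> bucket 10
332 -> bucket 8
313 -> bucket 1 (collision)
314 -> bucket 2
592 -> bucket 4
Final buckets:
0: -
1: 925 -> 721 -> 985 -> 313
2: 314
3: -
4: 592
5: -
6: -
7: 883
8: 332
9: -
10: 346
11: 815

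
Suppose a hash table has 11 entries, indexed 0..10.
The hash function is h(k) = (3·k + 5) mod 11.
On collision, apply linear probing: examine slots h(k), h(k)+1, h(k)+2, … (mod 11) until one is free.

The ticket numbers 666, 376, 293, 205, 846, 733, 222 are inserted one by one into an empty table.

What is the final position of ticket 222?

Insert 666: h=1, slot 1 empty -> index 1.
Insert 376: h=0, slot 0 empty -> index 0.
Insert 293: h=4, slot 4 empty -> index 4.
Insert 205: h=4, slot 4 occupied -> index 5.
Insert 846: h=2, slot 2 empty -> index 2.
Insert 733: h=4, slots 4,5 occupied -> index 6.
Insert 222: h=0, slots 0,1,2 occupied -> index 3.
Table: [376, 666, 846, 222, 293, 205, 733, _, _, _, _]

3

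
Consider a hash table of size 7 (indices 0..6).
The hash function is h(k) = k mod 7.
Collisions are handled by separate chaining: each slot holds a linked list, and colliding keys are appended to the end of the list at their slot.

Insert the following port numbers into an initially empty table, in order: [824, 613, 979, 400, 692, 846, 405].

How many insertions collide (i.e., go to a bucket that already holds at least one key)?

Insert 824: h=5, bucket 5 empty → new chain.
Insert 613: h=4, bucket 4 empty → new chain.
Insert 979: h=6, bucket 6 empty → new chain.
Insert 400: h=1, bucket 1 empty → new chain.
Insert 692: h=6, bucket 6 nonempty → append to chain.
Insert 846: h=6, bucket 6 nonempty → append to chain.
Insert 405: h=6, bucket 6 nonempty → append to chain.
Final buckets:
0: .
1: 400
2: .
3: .
4: 613
5: 824
6: 979 -> 692 -> 846 -> 405

3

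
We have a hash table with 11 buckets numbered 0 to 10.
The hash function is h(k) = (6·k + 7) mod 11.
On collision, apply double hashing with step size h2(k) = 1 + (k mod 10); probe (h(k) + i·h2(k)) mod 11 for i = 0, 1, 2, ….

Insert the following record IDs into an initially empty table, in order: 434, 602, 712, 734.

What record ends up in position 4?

434: h=4 → slot 4
602: h=0 → slot 0
712: h=0, h2=3, probe 0,3 → slot 3
734: h=0, h2=5, probe 0,5 → slot 5
Table: [602, ., ., 712, 434, 734, ., ., ., ., .]

434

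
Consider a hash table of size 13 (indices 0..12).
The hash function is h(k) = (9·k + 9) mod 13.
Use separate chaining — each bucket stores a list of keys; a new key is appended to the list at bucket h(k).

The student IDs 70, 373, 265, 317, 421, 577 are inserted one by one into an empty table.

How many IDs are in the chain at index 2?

5

Insert 70: h=2, bucket 2 empty → new chain.
Insert 373: h=12, bucket 12 empty → new chain.
Insert 265: h=2, bucket 2 nonempty → append to chain.
Insert 317: h=2, bucket 2 nonempty → append to chain.
Insert 421: h=2, bucket 2 nonempty → append to chain.
Insert 577: h=2, bucket 2 nonempty → append to chain.
Final buckets:
0: _
1: _
2: 70 -> 265 -> 317 -> 421 -> 577
3: _
4: _
5: _
6: _
7: _
8: _
9: _
10: _
11: _
12: 373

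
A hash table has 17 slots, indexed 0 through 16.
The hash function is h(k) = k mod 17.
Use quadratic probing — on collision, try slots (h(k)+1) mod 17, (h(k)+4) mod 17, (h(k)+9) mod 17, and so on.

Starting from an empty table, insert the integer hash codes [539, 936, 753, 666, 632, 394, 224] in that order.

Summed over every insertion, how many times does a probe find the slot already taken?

539: h=12 -> slot 12
936: h=1 -> slot 1
753: h=5 -> slot 5
666: h=3 -> slot 3
632: h=3, probe 3,4 -> slot 4
394: h=3, probe 3,4,7 -> slot 7
224: h=3, probe 3,4,7,12,2 -> slot 2
Table: [_, 936, 224, 666, 632, 753, _, 394, _, _, _, _, 539, _, _, _, _]

7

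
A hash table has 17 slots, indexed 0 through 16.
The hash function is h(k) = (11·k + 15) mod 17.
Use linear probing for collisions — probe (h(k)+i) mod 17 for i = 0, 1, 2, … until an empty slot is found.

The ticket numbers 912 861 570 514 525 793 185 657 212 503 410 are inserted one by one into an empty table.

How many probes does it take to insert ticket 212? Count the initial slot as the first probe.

Insert 912: h=0, slot 0 empty => index 0.
Insert 861: h=0, slot 0 occupied => index 1.
Insert 570: h=12, slot 12 empty => index 12.
Insert 514: h=8, slot 8 empty => index 8.
Insert 525: h=10, slot 10 empty => index 10.
Insert 793: h=0, slots 0,1 occupied => index 2.
Insert 185: h=10, slot 10 occupied => index 11.
Insert 657: h=0, slots 0,1,2 occupied => index 3.
Insert 212: h=1, slots 1,2,3 occupied => index 4.
Insert 503: h=6, slot 6 empty => index 6.
Insert 410: h=3, slots 3,4 occupied => index 5.
Table: [912, 861, 793, 657, 212, 410, 503, —, 514, —, 525, 185, 570, —, —, —, —]

4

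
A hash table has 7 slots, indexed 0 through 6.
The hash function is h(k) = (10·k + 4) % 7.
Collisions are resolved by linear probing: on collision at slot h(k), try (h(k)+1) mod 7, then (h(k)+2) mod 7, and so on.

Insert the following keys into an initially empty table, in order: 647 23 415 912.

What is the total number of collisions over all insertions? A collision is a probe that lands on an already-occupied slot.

Insert 647: h=6, slot 6 empty => index 6.
Insert 23: h=3, slot 3 empty => index 3.
Insert 415: h=3, slot 3 occupied => index 4.
Insert 912: h=3, slots 3,4 occupied => index 5.
Table: [—, —, —, 23, 415, 912, 647]

3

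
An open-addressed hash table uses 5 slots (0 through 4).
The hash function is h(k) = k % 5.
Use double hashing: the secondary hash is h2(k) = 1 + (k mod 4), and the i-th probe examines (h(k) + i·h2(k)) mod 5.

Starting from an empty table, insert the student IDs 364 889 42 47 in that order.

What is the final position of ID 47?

0

364: h=4 → slot 4
889: h=4, h2=2, probe 4,1 → slot 1
42: h=2 → slot 2
47: h=2, h2=4, probe 2,1,0 → slot 0
Table: [47, 889, 42, -, 364]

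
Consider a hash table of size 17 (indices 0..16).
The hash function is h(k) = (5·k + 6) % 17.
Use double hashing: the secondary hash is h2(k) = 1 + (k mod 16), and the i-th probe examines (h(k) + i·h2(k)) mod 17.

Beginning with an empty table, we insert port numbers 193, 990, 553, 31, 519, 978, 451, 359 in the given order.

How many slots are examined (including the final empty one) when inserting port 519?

193: h=2 → slot 2
990: h=9 → slot 9
553: h=0 → slot 0
31: h=8 → slot 8
519: h=0, h2=8, probe 0,8,16 → slot 16
978: h=0, h2=3, probe 0,3 → slot 3
451: h=0, h2=4, probe 0,4 → slot 4
359: h=16, h2=8, probe 16,7 → slot 7
Table: [553, ∅, 193, 978, 451, ∅, ∅, 359, 31, 990, ∅, ∅, ∅, ∅, ∅, ∅, 519]

3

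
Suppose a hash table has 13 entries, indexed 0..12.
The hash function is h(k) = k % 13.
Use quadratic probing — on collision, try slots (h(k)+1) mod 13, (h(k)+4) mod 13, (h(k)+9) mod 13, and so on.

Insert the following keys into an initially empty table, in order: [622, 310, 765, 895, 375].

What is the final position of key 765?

622: h=11 => slot 11
310: h=11, probe 11,12 => slot 12
765: h=11, probe 11,12,2 => slot 2
895: h=11, probe 11,12,2,7 => slot 7
375: h=11, probe 11,12,2,7,1 => slot 1
Table: [—, 375, 765, —, —, —, —, 895, —, —, —, 622, 310]

2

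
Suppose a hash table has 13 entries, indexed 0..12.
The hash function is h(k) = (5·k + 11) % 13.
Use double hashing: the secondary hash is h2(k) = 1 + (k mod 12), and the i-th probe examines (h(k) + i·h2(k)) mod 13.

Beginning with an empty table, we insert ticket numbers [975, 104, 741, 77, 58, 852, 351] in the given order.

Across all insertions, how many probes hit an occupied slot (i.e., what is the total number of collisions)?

7

975 hashes to 11; slot 11 is free -> place at 11.
104 hashes to 11, h2=9; 11 taken -> place at 7.
741 hashes to 11, h2=10; 11 taken -> place at 8.
77 hashes to 6; slot 6 is free -> place at 6.
58 hashes to 2; slot 2 is free -> place at 2.
852 hashes to 7, h2=1; 7,8 taken -> place at 9.
351 hashes to 11, h2=4; 11,2,6 taken -> place at 10.
Table: [-, -, 58, -, -, -, 77, 104, 741, 852, 351, 975, -]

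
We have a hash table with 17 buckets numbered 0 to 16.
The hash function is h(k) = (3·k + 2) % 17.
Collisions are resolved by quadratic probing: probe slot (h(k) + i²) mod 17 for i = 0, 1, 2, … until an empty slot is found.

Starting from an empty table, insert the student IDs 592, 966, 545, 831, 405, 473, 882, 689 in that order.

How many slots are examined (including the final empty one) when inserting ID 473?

4

592 hashes to 10; slot 10 is free => place at 10.
966 hashes to 10; 10 taken => place at 11.
545 hashes to 5; slot 5 is free => place at 5.
831 hashes to 13; slot 13 is free => place at 13.
405 hashes to 10; 10,11 taken => place at 14.
473 hashes to 10; 10,11,14 taken => place at 2.
882 hashes to 13; 13,14 taken => place at 0.
689 hashes to 12; slot 12 is free => place at 12.
Table: [882, ∅, 473, ∅, ∅, 545, ∅, ∅, ∅, ∅, 592, 966, 689, 831, 405, ∅, ∅]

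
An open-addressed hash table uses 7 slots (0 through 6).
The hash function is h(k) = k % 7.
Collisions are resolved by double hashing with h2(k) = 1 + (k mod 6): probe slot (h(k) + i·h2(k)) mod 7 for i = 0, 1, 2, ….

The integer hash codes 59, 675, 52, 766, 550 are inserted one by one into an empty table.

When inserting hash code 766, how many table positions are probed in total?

3

59: h=3 -> slot 3
675: h=3, h2=4, probe 3,0 -> slot 0
52: h=3, h2=5, probe 3,1 -> slot 1
766: h=3, h2=5, probe 3,1,6 -> slot 6
550: h=4 -> slot 4
Table: [675, 52, _, 59, 550, _, 766]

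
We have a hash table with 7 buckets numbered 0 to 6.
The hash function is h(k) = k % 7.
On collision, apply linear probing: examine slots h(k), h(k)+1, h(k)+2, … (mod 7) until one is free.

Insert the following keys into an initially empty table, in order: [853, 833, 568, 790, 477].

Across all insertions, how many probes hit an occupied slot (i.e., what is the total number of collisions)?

Insert 853: h=6, slot 6 empty → index 6.
Insert 833: h=0, slot 0 empty → index 0.
Insert 568: h=1, slot 1 empty → index 1.
Insert 790: h=6, slots 6,0,1 occupied → index 2.
Insert 477: h=1, slots 1,2 occupied → index 3.
Table: [833, 568, 790, 477, _, _, 853]

5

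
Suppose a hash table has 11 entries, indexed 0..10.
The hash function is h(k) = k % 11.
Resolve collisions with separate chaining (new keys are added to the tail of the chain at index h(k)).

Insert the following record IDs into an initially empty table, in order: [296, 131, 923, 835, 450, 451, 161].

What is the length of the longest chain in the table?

5

296 → bucket 10
131 → bucket 10 (collision)
923 → bucket 10 (collision)
835 → bucket 10 (collision)
450 → bucket 10 (collision)
451 → bucket 0
161 → bucket 7
Final buckets:
0: 451
1: _
2: _
3: _
4: _
5: _
6: _
7: 161
8: _
9: _
10: 296 -> 131 -> 923 -> 835 -> 450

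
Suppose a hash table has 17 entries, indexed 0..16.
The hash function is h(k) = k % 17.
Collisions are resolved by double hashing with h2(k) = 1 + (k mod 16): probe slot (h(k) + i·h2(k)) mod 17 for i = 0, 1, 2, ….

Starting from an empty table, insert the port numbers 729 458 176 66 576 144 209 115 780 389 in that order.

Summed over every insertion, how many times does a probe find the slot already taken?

Insert 729: h=15, slot 15 empty -> index 15.
Insert 458: h=16, slot 16 empty -> index 16.
Insert 176: h=6, slot 6 empty -> index 6.
Insert 66: h=15, h2=3, slot 15 occupied -> index 1.
Insert 576: h=15, h2=1, slots 15,16 occupied -> index 0.
Insert 144: h=8, slot 8 empty -> index 8.
Insert 209: h=5, slot 5 empty -> index 5.
Insert 115: h=13, slot 13 empty -> index 13.
Insert 780: h=15, h2=13, slot 15 occupied -> index 11.
Insert 389: h=15, h2=6, slot 15 occupied -> index 4.
Table: [576, 66, ∅, ∅, 389, 209, 176, ∅, 144, ∅, ∅, 780, ∅, 115, ∅, 729, 458]

5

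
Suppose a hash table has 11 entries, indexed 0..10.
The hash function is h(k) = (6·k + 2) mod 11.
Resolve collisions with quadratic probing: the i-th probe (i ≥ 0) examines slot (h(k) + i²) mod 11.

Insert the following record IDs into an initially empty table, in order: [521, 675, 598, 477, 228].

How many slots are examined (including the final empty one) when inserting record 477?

521 hashes to 4; slot 4 is free => place at 4.
675 hashes to 4; 4 taken => place at 5.
598 hashes to 4; 4,5 taken => place at 8.
477 hashes to 4; 4,5,8 taken => place at 2.
228 hashes to 6; slot 6 is free => place at 6.
Table: [—, —, 477, —, 521, 675, 228, —, 598, —, —]

4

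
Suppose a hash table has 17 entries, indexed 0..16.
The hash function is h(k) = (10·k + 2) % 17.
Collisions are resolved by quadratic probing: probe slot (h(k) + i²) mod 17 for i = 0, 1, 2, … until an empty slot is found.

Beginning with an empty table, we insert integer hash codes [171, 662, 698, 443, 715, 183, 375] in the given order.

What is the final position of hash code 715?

Insert 171: h=12, slot 12 empty → index 12.
Insert 662: h=9, slot 9 empty → index 9.
Insert 698: h=12, slot 12 occupied → index 13.
Insert 443: h=12, slots 12,13 occupied → index 16.
Insert 715: h=12, slots 12,13,16 occupied → index 4.
Insert 183: h=13, slot 13 occupied → index 14.
Insert 375: h=12, slots 12,13,16,4 occupied → index 11.
Table: [—, —, —, —, 715, —, —, —, —, 662, —, 375, 171, 698, 183, —, 443]

4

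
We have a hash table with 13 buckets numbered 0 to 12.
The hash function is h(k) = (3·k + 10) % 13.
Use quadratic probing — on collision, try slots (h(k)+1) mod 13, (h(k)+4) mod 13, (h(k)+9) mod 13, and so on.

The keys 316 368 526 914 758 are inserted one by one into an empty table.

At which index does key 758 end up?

5

Insert 316: h=9, slot 9 empty => index 9.
Insert 368: h=9, slot 9 occupied => index 10.
Insert 526: h=2, slot 2 empty => index 2.
Insert 914: h=9, slots 9,10 occupied => index 0.
Insert 758: h=9, slots 9,10,0 occupied => index 5.
Table: [914, ∅, 526, ∅, ∅, 758, ∅, ∅, ∅, 316, 368, ∅, ∅]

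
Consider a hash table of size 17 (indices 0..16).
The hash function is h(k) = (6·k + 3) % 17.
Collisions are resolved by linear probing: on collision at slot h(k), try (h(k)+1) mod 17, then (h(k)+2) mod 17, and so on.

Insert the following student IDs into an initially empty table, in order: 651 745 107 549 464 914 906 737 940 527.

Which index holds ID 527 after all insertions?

651: h=16 -> slot 16
745: h=2 -> slot 2
107: h=16, probe 16,0 -> slot 0
549: h=16, probe 16,0,1 -> slot 1
464: h=16, probe 16,0,1,2,3 -> slot 3
914: h=13 -> slot 13
906: h=16, probe 16,0,1,2,3,4 -> slot 4
737: h=5 -> slot 5
940: h=16, probe 16,0,1,2,3,4,5,6 -> slot 6
527: h=3, probe 3,4,5,6,7 -> slot 7
Table: [107, 549, 745, 464, 906, 737, 940, 527, -, -, -, -, -, 914, -, -, 651]

7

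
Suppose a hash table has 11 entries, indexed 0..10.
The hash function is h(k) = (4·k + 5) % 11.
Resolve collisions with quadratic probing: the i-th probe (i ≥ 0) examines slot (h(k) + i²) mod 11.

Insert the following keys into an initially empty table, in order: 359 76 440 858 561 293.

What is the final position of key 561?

9

359 hashes to 0; slot 0 is free => place at 0.
76 hashes to 1; slot 1 is free => place at 1.
440 hashes to 5; slot 5 is free => place at 5.
858 hashes to 5; 5 taken => place at 6.
561 hashes to 5; 5,6 taken => place at 9.
293 hashes to 0; 0,1 taken => place at 4.
Table: [359, 76, ., ., 293, 440, 858, ., ., 561, .]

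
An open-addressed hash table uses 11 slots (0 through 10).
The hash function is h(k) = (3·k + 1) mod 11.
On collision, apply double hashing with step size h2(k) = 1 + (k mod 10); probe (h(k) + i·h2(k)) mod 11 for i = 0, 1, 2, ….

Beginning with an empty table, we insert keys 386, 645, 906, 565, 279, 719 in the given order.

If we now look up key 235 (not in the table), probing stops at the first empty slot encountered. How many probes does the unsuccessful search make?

386 hashes to 4; slot 4 is free => place at 4.
645 hashes to 0; slot 0 is free => place at 0.
906 hashes to 2; slot 2 is free => place at 2.
565 hashes to 2, h2=6; 2 taken => place at 8.
279 hashes to 2, h2=10; 2 taken => place at 1.
719 hashes to 2, h2=10; 2,1,0 taken => place at 10.
Table: [645, 279, 906, —, 386, —, —, —, 565, —, 719]
Lookup 235: h=2, h2=6, probe 2,8,3 → slot 3 empty, not found.

3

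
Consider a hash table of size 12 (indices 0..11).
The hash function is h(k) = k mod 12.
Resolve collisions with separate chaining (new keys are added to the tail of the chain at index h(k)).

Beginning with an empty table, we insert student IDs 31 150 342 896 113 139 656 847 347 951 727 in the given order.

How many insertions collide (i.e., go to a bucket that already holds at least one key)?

Insert 31: h=7, bucket 7 empty → new chain.
Insert 150: h=6, bucket 6 empty → new chain.
Insert 342: h=6, bucket 6 nonempty → append to chain.
Insert 896: h=8, bucket 8 empty → new chain.
Insert 113: h=5, bucket 5 empty → new chain.
Insert 139: h=7, bucket 7 nonempty → append to chain.
Insert 656: h=8, bucket 8 nonempty → append to chain.
Insert 847: h=7, bucket 7 nonempty → append to chain.
Insert 347: h=11, bucket 11 empty → new chain.
Insert 951: h=3, bucket 3 empty → new chain.
Insert 727: h=7, bucket 7 nonempty → append to chain.
Final buckets:
0: .
1: .
2: .
3: 951
4: .
5: 113
6: 150 -> 342
7: 31 -> 139 -> 847 -> 727
8: 896 -> 656
9: .
10: .
11: 347

5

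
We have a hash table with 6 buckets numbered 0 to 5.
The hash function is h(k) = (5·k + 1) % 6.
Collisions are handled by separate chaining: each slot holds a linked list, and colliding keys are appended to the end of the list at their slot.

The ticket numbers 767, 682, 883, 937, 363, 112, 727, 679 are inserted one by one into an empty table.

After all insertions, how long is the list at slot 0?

4

Insert 767: h=2, bucket 2 empty → new chain.
Insert 682: h=3, bucket 3 empty → new chain.
Insert 883: h=0, bucket 0 empty → new chain.
Insert 937: h=0, bucket 0 nonempty → append to chain.
Insert 363: h=4, bucket 4 empty → new chain.
Insert 112: h=3, bucket 3 nonempty → append to chain.
Insert 727: h=0, bucket 0 nonempty → append to chain.
Insert 679: h=0, bucket 0 nonempty → append to chain.
Final buckets:
0: 883 -> 937 -> 727 -> 679
1: —
2: 767
3: 682 -> 112
4: 363
5: —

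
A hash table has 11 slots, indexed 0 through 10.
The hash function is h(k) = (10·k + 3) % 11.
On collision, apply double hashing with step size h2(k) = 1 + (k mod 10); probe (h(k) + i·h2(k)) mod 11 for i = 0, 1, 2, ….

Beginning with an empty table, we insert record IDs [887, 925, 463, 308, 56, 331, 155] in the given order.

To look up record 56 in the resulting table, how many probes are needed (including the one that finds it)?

Insert 887: h=7, slot 7 empty -> index 7.
Insert 925: h=2, slot 2 empty -> index 2.
Insert 463: h=2, h2=4, slot 2 occupied -> index 6.
Insert 308: h=3, slot 3 empty -> index 3.
Insert 56: h=2, h2=7, slot 2 occupied -> index 9.
Insert 331: h=2, h2=2, slot 2 occupied -> index 4.
Insert 155: h=2, h2=6, slot 2 occupied -> index 8.
Table: [—, —, 925, 308, 331, —, 463, 887, 155, 56, —]
Lookup 56: h=2, h2=7, probe 2,9 → found at 9.

2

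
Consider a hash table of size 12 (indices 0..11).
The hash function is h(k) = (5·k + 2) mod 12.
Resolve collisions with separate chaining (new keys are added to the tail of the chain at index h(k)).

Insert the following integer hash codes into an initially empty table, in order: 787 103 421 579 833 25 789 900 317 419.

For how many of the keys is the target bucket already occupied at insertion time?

Insert 787: h=1, bucket 1 empty -> new chain.
Insert 103: h=1, bucket 1 nonempty -> append to chain.
Insert 421: h=7, bucket 7 empty -> new chain.
Insert 579: h=5, bucket 5 empty -> new chain.
Insert 833: h=3, bucket 3 empty -> new chain.
Insert 25: h=7, bucket 7 nonempty -> append to chain.
Insert 789: h=11, bucket 11 empty -> new chain.
Insert 900: h=2, bucket 2 empty -> new chain.
Insert 317: h=3, bucket 3 nonempty -> append to chain.
Insert 419: h=9, bucket 9 empty -> new chain.
Final buckets:
0: _
1: 787 -> 103
2: 900
3: 833 -> 317
4: _
5: 579
6: _
7: 421 -> 25
8: _
9: 419
10: _
11: 789

3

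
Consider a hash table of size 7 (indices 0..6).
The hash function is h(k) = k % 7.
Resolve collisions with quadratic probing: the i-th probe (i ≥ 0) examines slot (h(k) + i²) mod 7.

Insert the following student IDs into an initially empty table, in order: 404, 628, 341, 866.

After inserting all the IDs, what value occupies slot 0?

404 hashes to 5; slot 5 is free -> place at 5.
628 hashes to 5; 5 taken -> place at 6.
341 hashes to 5; 5,6 taken -> place at 2.
866 hashes to 5; 5,6,2 taken -> place at 0.
Table: [866, ., 341, ., ., 404, 628]

866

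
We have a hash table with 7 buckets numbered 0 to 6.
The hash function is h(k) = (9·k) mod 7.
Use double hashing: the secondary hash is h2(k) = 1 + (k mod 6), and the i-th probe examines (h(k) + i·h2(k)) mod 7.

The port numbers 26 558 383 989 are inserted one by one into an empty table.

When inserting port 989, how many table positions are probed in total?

26: h=3 → slot 3
558: h=3, h2=1, probe 3,4 → slot 4
383: h=3, h2=6, probe 3,2 → slot 2
989: h=4, h2=6, probe 4,3,2,1 → slot 1
Table: [—, 989, 383, 26, 558, —, —]

4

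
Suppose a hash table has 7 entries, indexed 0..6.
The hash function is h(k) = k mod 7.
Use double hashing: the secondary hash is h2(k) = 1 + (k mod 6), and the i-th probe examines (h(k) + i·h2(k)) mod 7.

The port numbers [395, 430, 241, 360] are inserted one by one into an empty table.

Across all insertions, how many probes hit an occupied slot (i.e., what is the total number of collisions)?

Insert 395: h=3, slot 3 empty -> index 3.
Insert 430: h=3, h2=5, slot 3 occupied -> index 1.
Insert 241: h=3, h2=2, slot 3 occupied -> index 5.
Insert 360: h=3, h2=1, slot 3 occupied -> index 4.
Table: [∅, 430, ∅, 395, 360, 241, ∅]

3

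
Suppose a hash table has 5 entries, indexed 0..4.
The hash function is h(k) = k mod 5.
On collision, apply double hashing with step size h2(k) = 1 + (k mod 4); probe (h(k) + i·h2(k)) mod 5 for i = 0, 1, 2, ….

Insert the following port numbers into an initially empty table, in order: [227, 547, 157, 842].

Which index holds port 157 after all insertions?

227 hashes to 2; slot 2 is free -> place at 2.
547 hashes to 2, h2=4; 2 taken -> place at 1.
157 hashes to 2, h2=2; 2 taken -> place at 4.
842 hashes to 2, h2=3; 2 taken -> place at 0.
Table: [842, 547, 227, —, 157]

4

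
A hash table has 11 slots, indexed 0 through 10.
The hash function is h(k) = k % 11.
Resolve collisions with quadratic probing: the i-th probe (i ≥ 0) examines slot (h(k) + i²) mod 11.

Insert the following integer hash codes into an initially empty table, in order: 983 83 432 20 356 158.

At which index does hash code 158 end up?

983: h=4 => slot 4
83: h=6 => slot 6
432: h=3 => slot 3
20: h=9 => slot 9
356: h=4, probe 4,5 => slot 5
158: h=4, probe 4,5,8 => slot 8
Table: [∅, ∅, ∅, 432, 983, 356, 83, ∅, 158, 20, ∅]

8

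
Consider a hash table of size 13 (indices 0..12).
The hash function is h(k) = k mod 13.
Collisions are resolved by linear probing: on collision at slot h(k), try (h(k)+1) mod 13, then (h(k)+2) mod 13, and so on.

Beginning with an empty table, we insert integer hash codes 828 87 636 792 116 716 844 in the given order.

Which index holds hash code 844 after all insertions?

828: h=9 -> slot 9
87: h=9, probe 9,10 -> slot 10
636: h=12 -> slot 12
792: h=12, probe 12,0 -> slot 0
116: h=12, probe 12,0,1 -> slot 1
716: h=1, probe 1,2 -> slot 2
844: h=12, probe 12,0,1,2,3 -> slot 3
Table: [792, 116, 716, 844, —, —, —, —, —, 828, 87, —, 636]

3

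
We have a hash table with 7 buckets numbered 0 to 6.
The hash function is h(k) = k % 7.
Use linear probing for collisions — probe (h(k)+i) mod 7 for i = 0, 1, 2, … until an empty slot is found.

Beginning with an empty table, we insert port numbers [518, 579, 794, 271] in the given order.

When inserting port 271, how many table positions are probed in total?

2

Insert 518: h=0, slot 0 empty => index 0.
Insert 579: h=5, slot 5 empty => index 5.
Insert 794: h=3, slot 3 empty => index 3.
Insert 271: h=5, slot 5 occupied => index 6.
Table: [518, ., ., 794, ., 579, 271]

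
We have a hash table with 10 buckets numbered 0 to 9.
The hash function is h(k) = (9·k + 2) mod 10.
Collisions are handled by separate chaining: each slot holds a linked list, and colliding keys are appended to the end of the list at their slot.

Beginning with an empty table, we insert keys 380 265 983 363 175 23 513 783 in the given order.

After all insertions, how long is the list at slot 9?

5

Insert 380: h=2, bucket 2 empty → new chain.
Insert 265: h=7, bucket 7 empty → new chain.
Insert 983: h=9, bucket 9 empty → new chain.
Insert 363: h=9, bucket 9 nonempty → append to chain.
Insert 175: h=7, bucket 7 nonempty → append to chain.
Insert 23: h=9, bucket 9 nonempty → append to chain.
Insert 513: h=9, bucket 9 nonempty → append to chain.
Insert 783: h=9, bucket 9 nonempty → append to chain.
Final buckets:
0: -
1: -
2: 380
3: -
4: -
5: -
6: -
7: 265 -> 175
8: -
9: 983 -> 363 -> 23 -> 513 -> 783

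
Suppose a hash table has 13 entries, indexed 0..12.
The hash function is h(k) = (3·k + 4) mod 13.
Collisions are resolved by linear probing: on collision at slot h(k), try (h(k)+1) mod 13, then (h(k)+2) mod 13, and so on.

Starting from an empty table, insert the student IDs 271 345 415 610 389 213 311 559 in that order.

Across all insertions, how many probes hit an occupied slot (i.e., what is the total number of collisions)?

7

271 hashes to 11; slot 11 is free => place at 11.
345 hashes to 12; slot 12 is free => place at 12.
415 hashes to 1; slot 1 is free => place at 1.
610 hashes to 1; 1 taken => place at 2.
389 hashes to 1; 1,2 taken => place at 3.
213 hashes to 6; slot 6 is free => place at 6.
311 hashes to 1; 1,2,3 taken => place at 4.
559 hashes to 4; 4 taken => place at 5.
Table: [-, 415, 610, 389, 311, 559, 213, -, -, -, -, 271, 345]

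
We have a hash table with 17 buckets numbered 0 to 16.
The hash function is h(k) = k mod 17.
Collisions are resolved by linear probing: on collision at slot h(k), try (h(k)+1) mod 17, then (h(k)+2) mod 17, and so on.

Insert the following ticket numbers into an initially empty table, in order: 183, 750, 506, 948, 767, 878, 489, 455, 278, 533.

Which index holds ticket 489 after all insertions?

183 hashes to 13; slot 13 is free → place at 13.
750 hashes to 2; slot 2 is free → place at 2.
506 hashes to 13; 13 taken → place at 14.
948 hashes to 13; 13,14 taken → place at 15.
767 hashes to 2; 2 taken → place at 3.
878 hashes to 11; slot 11 is free → place at 11.
489 hashes to 13; 13,14,15 taken → place at 16.
455 hashes to 13; 13,14,15,16 taken → place at 0.
278 hashes to 6; slot 6 is free → place at 6.
533 hashes to 6; 6 taken → place at 7.
Table: [455, -, 750, 767, -, -, 278, 533, -, -, -, 878, -, 183, 506, 948, 489]

16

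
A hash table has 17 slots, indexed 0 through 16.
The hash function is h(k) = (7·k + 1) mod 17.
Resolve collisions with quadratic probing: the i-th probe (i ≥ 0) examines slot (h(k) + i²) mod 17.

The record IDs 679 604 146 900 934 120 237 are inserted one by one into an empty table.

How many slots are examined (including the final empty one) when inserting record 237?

5

Insert 679: h=11, slot 11 empty => index 11.
Insert 604: h=13, slot 13 empty => index 13.
Insert 146: h=3, slot 3 empty => index 3.
Insert 900: h=11, slot 11 occupied => index 12.
Insert 934: h=11, slots 11,12 occupied => index 15.
Insert 120: h=8, slot 8 empty => index 8.
Insert 237: h=11, slots 11,12,15,3 occupied => index 10.
Table: [., ., ., 146, ., ., ., ., 120, ., 237, 679, 900, 604, ., 934, .]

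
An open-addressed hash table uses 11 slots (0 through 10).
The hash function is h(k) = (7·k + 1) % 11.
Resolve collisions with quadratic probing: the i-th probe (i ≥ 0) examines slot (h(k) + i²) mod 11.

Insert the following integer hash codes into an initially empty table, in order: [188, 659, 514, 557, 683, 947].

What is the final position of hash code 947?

188 hashes to 8; slot 8 is free -> place at 8.
659 hashes to 5; slot 5 is free -> place at 5.
514 hashes to 2; slot 2 is free -> place at 2.
557 hashes to 6; slot 6 is free -> place at 6.
683 hashes to 8; 8 taken -> place at 9.
947 hashes to 8; 8,9 taken -> place at 1.
Table: [_, 947, 514, _, _, 659, 557, _, 188, 683, _]

1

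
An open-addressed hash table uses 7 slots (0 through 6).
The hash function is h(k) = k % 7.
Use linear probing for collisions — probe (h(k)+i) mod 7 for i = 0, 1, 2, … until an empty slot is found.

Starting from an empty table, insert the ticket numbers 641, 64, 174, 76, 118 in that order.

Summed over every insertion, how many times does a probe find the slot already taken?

4

Insert 641: h=4, slot 4 empty => index 4.
Insert 64: h=1, slot 1 empty => index 1.
Insert 174: h=6, slot 6 empty => index 6.
Insert 76: h=6, slot 6 occupied => index 0.
Insert 118: h=6, slots 6,0,1 occupied => index 2.
Table: [76, 64, 118, -, 641, -, 174]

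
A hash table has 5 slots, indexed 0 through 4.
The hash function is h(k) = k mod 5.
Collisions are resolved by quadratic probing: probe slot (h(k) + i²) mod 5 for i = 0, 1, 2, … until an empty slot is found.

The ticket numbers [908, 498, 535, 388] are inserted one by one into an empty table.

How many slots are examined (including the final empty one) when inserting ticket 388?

3

908: h=3 → slot 3
498: h=3, probe 3,4 → slot 4
535: h=0 → slot 0
388: h=3, probe 3,4,2 → slot 2
Table: [535, —, 388, 908, 498]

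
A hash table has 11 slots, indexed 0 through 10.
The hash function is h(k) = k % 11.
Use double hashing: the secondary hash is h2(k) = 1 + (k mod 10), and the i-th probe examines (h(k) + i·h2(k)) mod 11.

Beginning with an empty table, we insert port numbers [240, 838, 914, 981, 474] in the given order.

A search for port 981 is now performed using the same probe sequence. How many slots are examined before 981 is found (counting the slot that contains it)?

240 hashes to 9; slot 9 is free → place at 9.
838 hashes to 2; slot 2 is free → place at 2.
914 hashes to 1; slot 1 is free → place at 1.
981 hashes to 2, h2=2; 2 taken → place at 4.
474 hashes to 1, h2=5; 1 taken → place at 6.
Table: [—, 914, 838, —, 981, —, 474, —, —, 240, —]
Lookup 981: h=2, h2=2, probe 2,4 → found at 4.

2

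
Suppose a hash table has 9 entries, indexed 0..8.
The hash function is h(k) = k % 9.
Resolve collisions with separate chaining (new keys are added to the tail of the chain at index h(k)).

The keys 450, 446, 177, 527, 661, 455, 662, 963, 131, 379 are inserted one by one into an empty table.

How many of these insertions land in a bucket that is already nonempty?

5

450 → bucket 0
446 → bucket 5
177 → bucket 6
527 → bucket 5 (collision)
661 → bucket 4
455 → bucket 5 (collision)
662 → bucket 5 (collision)
963 → bucket 0 (collision)
131 → bucket 5 (collision)
379 → bucket 1
Final buckets:
0: 450 -> 963
1: 379
2: .
3: .
4: 661
5: 446 -> 527 -> 455 -> 662 -> 131
6: 177
7: .
8: .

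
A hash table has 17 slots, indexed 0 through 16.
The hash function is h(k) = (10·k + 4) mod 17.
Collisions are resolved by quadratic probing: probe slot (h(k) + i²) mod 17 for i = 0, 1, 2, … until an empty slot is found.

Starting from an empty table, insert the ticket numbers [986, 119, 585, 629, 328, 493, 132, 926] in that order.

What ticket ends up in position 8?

629

986 hashes to 4; slot 4 is free -> place at 4.
119 hashes to 4; 4 taken -> place at 5.
585 hashes to 6; slot 6 is free -> place at 6.
629 hashes to 4; 4,5 taken -> place at 8.
328 hashes to 3; slot 3 is free -> place at 3.
493 hashes to 4; 4,5,8 taken -> place at 13.
132 hashes to 15; slot 15 is free -> place at 15.
926 hashes to 16; slot 16 is free -> place at 16.
Table: [∅, ∅, ∅, 328, 986, 119, 585, ∅, 629, ∅, ∅, ∅, ∅, 493, ∅, 132, 926]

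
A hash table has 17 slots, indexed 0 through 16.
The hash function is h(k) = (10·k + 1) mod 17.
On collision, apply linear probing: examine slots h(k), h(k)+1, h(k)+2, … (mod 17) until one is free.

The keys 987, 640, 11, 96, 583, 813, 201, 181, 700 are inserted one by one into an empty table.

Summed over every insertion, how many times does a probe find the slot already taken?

9

987 hashes to 11; slot 11 is free -> place at 11.
640 hashes to 9; slot 9 is free -> place at 9.
11 hashes to 9; 9 taken -> place at 10.
96 hashes to 9; 9,10,11 taken -> place at 12.
583 hashes to 0; slot 0 is free -> place at 0.
813 hashes to 5; slot 5 is free -> place at 5.
201 hashes to 5; 5 taken -> place at 6.
181 hashes to 9; 9,10,11,12 taken -> place at 13.
700 hashes to 14; slot 14 is free -> place at 14.
Table: [583, _, _, _, _, 813, 201, _, _, 640, 11, 987, 96, 181, 700, _, _]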